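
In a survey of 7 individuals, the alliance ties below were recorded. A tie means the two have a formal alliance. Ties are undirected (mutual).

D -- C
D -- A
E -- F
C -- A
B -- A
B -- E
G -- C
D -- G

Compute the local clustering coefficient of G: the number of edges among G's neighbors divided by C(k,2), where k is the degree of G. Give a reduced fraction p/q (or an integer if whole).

G's neighbors: C and D (k = 2).
Possible neighbor pairs: C(2,2) = 1. Edges among them: C–D → e = 1.
Clustering(G) = 1/1.

1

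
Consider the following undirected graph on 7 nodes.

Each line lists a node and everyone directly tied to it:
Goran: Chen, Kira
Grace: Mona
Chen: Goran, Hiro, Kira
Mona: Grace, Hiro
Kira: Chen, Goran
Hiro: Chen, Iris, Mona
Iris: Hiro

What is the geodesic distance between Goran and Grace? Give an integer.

One shortest route is Goran – Chen – Hiro – Mona – Grace, which uses 4 edges, and at distance 3 from Goran we only reach {Iris, Mona}, which does not include Grace. So d(Goran,Grace) = 4.

4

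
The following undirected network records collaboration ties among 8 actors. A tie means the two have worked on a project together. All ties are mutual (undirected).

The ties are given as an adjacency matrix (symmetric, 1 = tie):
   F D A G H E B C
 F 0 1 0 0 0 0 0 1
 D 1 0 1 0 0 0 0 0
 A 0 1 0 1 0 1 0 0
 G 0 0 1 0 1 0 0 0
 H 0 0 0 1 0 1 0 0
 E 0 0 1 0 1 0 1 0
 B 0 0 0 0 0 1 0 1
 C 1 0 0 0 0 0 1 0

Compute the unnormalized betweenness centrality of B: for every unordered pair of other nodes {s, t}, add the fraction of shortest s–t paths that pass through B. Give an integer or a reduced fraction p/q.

4

Pairs whose geodesics pass through B — F–H: 1/3; F–E: 1/2; A–C: 1/2; G–C: 2/3; H–C: 1; E–C: 1.
All other pairs contribute 0.
Summing the contributions gives betweenness(B) = 4.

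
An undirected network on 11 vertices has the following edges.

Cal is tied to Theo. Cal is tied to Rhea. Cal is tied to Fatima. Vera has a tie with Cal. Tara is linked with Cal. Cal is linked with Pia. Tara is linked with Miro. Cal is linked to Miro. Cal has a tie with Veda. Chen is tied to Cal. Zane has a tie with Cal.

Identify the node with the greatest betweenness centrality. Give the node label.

Cal

Unnormalized betweenness of each node: Cal:44, Chen:0, Fatima:0, Miro:0, Pia:0, Rhea:0, Tara:0, Theo:0, Veda:0, Vera:0, Zane:0.
Cal has the largest value, 44, making it the main broker — the node through which the most shortest paths run.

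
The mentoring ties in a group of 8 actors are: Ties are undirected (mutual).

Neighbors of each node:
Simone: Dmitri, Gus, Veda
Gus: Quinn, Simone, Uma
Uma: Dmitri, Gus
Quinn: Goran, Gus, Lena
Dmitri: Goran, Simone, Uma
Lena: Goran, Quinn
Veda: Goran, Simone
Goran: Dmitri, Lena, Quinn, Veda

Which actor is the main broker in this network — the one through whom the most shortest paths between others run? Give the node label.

Unnormalized betweenness of each node: Dmitri:7/2, Goran:6, Gus:11/3, Lena:0, Quinn:17/6, Simone:8/3, Uma:1/2, Veda:5/6.
Goran has the largest value, 6, making it the main broker — the node through which the most shortest paths run.

Goran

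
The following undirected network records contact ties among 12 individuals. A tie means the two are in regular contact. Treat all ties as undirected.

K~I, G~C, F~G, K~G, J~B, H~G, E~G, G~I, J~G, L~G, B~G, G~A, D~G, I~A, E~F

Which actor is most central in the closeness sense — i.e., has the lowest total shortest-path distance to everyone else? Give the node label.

G

Farness (sum of distances to all others) for each node — A:20, B:20, C:21, D:21, E:20, F:20, G:11, H:21, I:19, J:20, K:20, L:21.
The smallest farness is 11, for G, so G has the highest closeness.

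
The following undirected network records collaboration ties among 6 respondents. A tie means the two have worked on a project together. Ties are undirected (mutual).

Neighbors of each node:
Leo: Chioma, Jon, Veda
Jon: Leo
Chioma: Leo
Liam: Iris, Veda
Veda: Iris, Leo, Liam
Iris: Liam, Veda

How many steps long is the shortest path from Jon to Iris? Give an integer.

One shortest route is Jon – Leo – Veda – Iris, which uses 3 edges, and at distance 2 from Jon we only reach {Chioma, Veda}, which does not include Iris. So d(Jon,Iris) = 3.

3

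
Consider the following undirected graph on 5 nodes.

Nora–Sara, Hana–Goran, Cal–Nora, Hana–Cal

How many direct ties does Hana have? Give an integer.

2

Hana is directly tied to Cal and Goran. That is 2 neighbors, so the degree of Hana is 2.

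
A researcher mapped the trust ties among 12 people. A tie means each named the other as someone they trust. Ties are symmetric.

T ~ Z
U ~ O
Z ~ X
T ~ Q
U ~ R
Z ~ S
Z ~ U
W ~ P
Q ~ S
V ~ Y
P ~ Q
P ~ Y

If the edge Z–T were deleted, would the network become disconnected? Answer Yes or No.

Even without that edge, Z still reaches T via Z – S – Q – T, so the network stays connected. Not a bridge.

No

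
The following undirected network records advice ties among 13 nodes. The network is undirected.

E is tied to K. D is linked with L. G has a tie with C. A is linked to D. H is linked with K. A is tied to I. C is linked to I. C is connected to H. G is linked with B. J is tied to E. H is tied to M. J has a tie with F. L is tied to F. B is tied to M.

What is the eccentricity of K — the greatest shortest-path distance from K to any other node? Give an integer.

Distances from K: A:4, B:3, C:2, D:5, E:1, F:3, G:3, H:1, I:3, J:2, L:4, M:2.
The largest is 5 (to D), so the eccentricity of K is 5.

5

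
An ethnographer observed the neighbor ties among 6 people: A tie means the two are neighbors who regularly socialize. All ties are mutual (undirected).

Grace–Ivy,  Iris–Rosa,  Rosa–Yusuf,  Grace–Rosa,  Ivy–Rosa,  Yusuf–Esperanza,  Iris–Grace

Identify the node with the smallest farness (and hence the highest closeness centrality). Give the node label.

Farness (sum of distances to all others) for each node — Esperanza:12, Grace:8, Iris:9, Ivy:9, Rosa:6, Yusuf:8.
The smallest farness is 6, for Rosa, so Rosa has the highest closeness.

Rosa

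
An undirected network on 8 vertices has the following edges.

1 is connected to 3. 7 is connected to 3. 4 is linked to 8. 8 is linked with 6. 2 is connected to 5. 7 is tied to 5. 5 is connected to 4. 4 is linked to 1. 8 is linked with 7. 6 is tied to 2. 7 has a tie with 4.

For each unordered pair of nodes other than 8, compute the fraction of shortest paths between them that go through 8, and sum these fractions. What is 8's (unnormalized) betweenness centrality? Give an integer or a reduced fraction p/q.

Pairs whose geodesics pass through 8 — 1–6: 1; 3–6: 1; 7–6: 1; 6–4: 1.
All other pairs contribute 0.
Summing the contributions gives betweenness(8) = 4.

4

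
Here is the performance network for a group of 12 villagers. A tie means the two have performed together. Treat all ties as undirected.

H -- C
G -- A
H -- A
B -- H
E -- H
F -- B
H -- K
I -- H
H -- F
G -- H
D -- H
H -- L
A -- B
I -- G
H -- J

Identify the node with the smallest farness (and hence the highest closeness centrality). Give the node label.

H

Farness (sum of distances to all others) for each node — A:19, B:19, C:21, D:21, E:21, F:20, G:19, H:11, I:20, J:21, K:21, L:21.
The smallest farness is 11, for H, so H has the highest closeness.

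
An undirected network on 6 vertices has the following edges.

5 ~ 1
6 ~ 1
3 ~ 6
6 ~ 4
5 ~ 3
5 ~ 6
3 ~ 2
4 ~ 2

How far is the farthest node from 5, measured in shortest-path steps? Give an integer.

2

Distances from 5: 1:1, 2:2, 3:1, 4:2, 6:1.
The largest is 2 (to 2 and 4), so the eccentricity of 5 is 2.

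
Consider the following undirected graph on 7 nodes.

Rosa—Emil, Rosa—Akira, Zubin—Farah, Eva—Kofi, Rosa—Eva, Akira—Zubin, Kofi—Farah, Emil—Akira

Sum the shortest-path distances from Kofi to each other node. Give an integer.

12

Distances from Kofi: Akira:3, Emil:3, Eva:1, Farah:1, Rosa:2, Zubin:2.
Sum = 3 + 3 + 1 + 1 + 2 + 2 = 12.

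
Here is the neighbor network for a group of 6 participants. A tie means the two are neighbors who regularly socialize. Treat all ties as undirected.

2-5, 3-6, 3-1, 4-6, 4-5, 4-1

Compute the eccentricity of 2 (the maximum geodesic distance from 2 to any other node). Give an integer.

4

Distances from 2: 1:3, 3:4, 4:2, 5:1, 6:3.
The largest is 4 (to 3), so the eccentricity of 2 is 4.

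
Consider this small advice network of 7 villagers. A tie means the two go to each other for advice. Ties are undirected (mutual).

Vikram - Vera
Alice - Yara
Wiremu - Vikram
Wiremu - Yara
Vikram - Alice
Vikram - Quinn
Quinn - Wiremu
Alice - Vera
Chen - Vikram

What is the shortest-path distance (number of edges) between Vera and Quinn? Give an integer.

2

One shortest route is Vera – Vikram – Quinn, which uses 2 edges, and Vera and Quinn are not directly tied, so nothing shorter exists. So d(Vera,Quinn) = 2.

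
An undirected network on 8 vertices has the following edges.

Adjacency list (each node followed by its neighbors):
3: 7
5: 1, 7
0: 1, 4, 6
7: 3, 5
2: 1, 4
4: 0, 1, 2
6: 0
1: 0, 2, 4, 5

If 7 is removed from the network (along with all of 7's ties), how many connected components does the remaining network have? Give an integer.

2

Without 7, the remaining ties split the others into: {0, 1, 2, 4, 5, 6}; {3}.
That's 2 separate components.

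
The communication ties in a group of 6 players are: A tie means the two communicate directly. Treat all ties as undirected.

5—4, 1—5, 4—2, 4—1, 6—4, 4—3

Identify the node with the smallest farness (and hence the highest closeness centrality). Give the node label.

Farness (sum of distances to all others) for each node — 1:8, 2:9, 3:9, 4:5, 5:8, 6:9.
The smallest farness is 5, for 4, so 4 has the highest closeness.

4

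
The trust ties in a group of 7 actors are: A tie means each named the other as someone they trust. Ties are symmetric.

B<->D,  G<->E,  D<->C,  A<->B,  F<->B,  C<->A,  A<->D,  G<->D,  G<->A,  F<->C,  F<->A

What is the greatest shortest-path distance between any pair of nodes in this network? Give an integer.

Eccentricity of each node (its greatest distance to any other): A:2, B:3, C:3, D:2, E:3, F:3, G:2.
The maximum eccentricity is 3, realized for instance by the pair C–E via C – A – G – E. So the diameter is 3.

3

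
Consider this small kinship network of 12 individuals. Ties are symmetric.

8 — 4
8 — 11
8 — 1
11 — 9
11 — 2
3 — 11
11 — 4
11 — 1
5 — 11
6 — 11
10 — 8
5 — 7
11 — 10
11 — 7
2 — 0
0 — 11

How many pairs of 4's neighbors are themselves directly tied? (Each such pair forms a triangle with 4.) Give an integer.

4's neighbors: 8 and 11.
Neighbor pairs that are themselves tied: 4–8–11. Each forms one triangle with 4, for 1 in total.

1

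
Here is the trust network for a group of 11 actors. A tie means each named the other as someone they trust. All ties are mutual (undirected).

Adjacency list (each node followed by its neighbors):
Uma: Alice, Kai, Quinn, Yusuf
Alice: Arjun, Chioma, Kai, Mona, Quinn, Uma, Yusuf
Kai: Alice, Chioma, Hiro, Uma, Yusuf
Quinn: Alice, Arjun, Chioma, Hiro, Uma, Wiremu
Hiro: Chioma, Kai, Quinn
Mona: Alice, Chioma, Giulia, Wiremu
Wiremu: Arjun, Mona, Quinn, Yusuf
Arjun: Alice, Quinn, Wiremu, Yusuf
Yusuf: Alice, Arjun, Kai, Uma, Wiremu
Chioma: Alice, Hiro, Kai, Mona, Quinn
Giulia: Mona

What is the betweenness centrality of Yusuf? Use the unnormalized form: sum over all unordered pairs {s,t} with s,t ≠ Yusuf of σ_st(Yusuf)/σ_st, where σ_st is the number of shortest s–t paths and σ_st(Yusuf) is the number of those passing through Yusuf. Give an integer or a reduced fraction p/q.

Pairs whose geodesics pass through Yusuf — Uma–Arjun: 1/3; Uma–Wiremu: 1/2; Alice–Wiremu: 1/4; Arjun–Kai: 1/2; Kai–Wiremu: 1.
All other pairs contribute 0.
Summing the contributions gives betweenness(Yusuf) = 31/12.

31/12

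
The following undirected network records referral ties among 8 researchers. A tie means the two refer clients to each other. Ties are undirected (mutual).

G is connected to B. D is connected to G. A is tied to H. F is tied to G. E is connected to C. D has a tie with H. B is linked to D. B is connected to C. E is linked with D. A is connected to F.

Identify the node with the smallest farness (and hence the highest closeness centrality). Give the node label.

Farness (sum of distances to all others) for each node — A:16, B:12, C:16, D:10, E:14, F:14, G:11, H:13.
The smallest farness is 10, for D, so D has the highest closeness.

D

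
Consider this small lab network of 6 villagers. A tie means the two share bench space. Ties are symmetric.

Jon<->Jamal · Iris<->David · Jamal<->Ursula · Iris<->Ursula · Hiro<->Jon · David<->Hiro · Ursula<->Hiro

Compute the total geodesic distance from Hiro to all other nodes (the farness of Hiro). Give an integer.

7

Distances from Hiro: David:1, Iris:2, Jamal:2, Jon:1, Ursula:1.
Sum = 1 + 2 + 2 + 1 + 1 = 7.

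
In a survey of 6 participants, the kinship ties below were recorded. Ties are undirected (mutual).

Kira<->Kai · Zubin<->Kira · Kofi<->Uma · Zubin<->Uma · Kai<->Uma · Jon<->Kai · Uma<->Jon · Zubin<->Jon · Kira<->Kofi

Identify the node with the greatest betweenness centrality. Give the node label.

Unnormalized betweenness of each node: Jon:1/3, Kai:5/6, Kira:4/3, Kofi:1/3, Uma:7/3, Zubin:5/6.
Uma has the largest value, 7/3, making it the main broker — the node through which the most shortest paths run.

Uma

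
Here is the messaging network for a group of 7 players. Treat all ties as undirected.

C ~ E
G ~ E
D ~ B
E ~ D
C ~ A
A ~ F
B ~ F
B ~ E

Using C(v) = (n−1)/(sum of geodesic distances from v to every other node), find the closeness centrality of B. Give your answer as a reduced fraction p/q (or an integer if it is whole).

2/3

Distances from B: A:2, C:2, D:1, E:1, F:1, G:2. Sum = 9.
n = 7, so closeness = 6/9 = 2/3.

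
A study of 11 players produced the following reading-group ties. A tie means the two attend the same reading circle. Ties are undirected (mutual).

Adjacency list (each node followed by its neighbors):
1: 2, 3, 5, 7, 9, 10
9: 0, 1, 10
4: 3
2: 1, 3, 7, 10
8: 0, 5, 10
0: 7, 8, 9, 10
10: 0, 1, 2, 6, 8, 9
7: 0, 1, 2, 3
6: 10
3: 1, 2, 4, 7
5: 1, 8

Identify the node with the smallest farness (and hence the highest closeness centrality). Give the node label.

Farness (sum of distances to all others) for each node — 0:17, 1:14, 2:16, 3:18, 4:27, 5:20, 6:24, 7:17, 8:20, 9:18, 10:15.
The smallest farness is 14, for 1, so 1 has the highest closeness.

1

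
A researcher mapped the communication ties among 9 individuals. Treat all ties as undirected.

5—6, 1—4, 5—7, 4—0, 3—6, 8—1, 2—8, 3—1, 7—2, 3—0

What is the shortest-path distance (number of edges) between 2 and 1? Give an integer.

2

One shortest route is 2 – 8 – 1, which uses 2 edges, and 2 and 1 are not directly tied, so nothing shorter exists. So d(2,1) = 2.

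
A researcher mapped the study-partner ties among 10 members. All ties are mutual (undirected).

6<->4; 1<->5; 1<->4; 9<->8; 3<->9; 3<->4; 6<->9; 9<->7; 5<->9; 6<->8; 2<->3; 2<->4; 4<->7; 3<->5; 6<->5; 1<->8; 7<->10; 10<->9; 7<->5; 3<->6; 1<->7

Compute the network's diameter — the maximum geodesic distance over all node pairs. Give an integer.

Eccentricity of each node (its greatest distance to any other): 1:2, 2:3, 3:2, 4:2, 5:2, 6:2, 7:2, 8:3, 9:2, 10:3.
The maximum eccentricity is 3, realized for instance by the pair 8–2 via 8 – 6 – 4 – 2. So the diameter is 3.

3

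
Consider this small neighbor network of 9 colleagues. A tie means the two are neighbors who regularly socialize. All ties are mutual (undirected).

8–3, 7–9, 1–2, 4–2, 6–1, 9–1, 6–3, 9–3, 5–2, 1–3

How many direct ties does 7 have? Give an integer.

7 is directly tied to 9. That is 1 neighbor, so the degree of 7 is 1.

1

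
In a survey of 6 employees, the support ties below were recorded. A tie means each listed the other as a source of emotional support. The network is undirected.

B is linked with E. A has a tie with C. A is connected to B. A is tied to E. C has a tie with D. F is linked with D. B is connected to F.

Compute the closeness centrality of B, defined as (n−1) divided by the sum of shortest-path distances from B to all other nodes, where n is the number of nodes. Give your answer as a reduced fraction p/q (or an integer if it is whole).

5/7

Distances from B: A:1, C:2, D:2, E:1, F:1. Sum = 7.
n = 6, so closeness = 5/7.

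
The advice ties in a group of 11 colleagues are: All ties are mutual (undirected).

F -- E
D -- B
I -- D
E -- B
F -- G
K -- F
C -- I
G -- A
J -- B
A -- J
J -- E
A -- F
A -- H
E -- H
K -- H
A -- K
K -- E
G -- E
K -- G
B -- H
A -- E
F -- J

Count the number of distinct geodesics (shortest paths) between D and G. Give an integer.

The shortest distance is 3, and the only length-3 path is D–B–E–G. So there is exactly 1 shortest path.

1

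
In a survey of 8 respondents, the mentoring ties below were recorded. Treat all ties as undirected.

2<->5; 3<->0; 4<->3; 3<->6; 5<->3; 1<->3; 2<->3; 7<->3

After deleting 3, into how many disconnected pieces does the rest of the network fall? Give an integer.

6

Without 3, the remaining ties split the others into: {2, 5}; {4}; {1}; {7}; {0}; {6}.
That's 6 separate components.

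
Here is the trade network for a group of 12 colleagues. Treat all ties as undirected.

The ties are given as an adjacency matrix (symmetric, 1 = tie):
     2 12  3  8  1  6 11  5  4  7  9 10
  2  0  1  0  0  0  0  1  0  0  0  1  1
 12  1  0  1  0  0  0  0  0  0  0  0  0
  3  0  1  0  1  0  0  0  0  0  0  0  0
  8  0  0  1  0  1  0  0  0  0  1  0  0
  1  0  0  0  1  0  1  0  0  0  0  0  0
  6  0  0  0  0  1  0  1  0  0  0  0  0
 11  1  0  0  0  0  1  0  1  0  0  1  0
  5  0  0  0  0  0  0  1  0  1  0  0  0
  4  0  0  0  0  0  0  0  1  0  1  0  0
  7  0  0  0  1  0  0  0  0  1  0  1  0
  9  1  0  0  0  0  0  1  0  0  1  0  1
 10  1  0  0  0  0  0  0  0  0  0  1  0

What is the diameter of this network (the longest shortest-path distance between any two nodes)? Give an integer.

4

Eccentricity of each node (its greatest distance to any other): 1:4, 2:3, 3:4, 4:4, 5:4, 6:3, 7:3, 8:3, 9:3, 10:4, 11:3, 12:4.
The maximum eccentricity is 4, realized for instance by the pair 12–4 via 12 – 2 – 9 – 7 – 4. So the diameter is 4.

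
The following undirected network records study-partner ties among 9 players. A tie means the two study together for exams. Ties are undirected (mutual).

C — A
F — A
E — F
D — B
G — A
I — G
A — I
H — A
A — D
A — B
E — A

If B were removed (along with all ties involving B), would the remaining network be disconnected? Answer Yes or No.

Even without B, every remaining node can still reach every other (the residual graph is connected), so B is not a cut vertex.

No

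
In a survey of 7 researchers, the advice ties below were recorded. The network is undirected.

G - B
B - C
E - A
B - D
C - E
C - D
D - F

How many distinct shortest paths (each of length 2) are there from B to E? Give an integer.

The shortest distance is 2, and the only length-2 path is B–C–E. So there is exactly 1 shortest path.

1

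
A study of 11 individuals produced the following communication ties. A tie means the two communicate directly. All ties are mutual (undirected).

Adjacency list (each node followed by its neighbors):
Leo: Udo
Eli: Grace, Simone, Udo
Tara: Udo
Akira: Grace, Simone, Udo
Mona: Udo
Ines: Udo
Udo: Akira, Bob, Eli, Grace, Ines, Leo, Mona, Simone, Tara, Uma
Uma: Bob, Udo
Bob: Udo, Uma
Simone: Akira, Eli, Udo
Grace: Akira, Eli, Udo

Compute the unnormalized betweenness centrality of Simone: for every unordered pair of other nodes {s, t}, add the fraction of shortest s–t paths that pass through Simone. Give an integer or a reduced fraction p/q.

1/3

Pairs whose geodesics pass through Simone — Eli–Akira: 1/3.
All other pairs contribute 0.
Summing the contributions gives betweenness(Simone) = 1/3.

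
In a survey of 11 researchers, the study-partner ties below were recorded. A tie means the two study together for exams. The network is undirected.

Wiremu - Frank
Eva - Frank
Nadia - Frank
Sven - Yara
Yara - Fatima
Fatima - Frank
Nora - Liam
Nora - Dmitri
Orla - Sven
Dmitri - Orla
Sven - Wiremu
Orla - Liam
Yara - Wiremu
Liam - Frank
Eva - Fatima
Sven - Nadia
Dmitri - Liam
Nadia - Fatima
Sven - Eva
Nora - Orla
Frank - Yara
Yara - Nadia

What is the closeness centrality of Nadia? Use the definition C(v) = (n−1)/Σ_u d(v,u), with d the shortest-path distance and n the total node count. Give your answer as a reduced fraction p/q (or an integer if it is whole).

Distances from Nadia: Dmitri:3, Eva:2, Fatima:1, Frank:1, Liam:2, Nora:3, Orla:2, Sven:1, Wiremu:2, Yara:1. Sum = 18.
n = 11, so closeness = 10/18 = 5/9.

5/9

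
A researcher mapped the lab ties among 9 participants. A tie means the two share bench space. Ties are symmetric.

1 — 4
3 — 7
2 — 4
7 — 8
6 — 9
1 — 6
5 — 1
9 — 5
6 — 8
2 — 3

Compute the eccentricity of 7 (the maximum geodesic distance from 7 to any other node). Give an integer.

Distances from 7: 1:3, 2:2, 3:1, 4:3, 5:4, 6:2, 8:1, 9:3.
The largest is 4 (to 5), so the eccentricity of 7 is 4.

4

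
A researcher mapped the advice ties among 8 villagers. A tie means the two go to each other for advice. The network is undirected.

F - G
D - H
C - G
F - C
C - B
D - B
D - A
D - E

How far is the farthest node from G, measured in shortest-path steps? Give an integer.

4

Distances from G: A:4, B:2, C:1, D:3, E:4, F:1, H:4.
The largest is 4 (to H, A, and E), so the eccentricity of G is 4.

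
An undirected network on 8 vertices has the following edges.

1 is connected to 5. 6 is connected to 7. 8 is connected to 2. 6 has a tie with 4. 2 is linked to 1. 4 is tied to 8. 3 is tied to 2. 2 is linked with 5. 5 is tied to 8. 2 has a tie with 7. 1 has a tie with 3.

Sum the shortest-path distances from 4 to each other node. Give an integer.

Distances from 4: 1:3, 2:2, 3:3, 5:2, 6:1, 7:2, 8:1.
Sum = 3 + 2 + 3 + 2 + 1 + 2 + 1 = 14.

14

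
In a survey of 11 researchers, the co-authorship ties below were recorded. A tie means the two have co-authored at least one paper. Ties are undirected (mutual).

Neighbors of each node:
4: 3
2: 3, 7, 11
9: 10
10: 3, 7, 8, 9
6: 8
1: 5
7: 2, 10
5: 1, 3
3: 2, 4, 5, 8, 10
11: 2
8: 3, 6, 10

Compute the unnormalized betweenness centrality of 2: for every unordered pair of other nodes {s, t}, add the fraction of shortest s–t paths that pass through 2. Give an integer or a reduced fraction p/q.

11

Pairs whose geodesics pass through 2 — 1–11: 1; 1–7: 1/2; 10–11: 2/2; 4–11: 1; 4–7: 1/2; 9–11: 2/2; 11–8: 1; 11–6: 1; 11–5: 1; 11–3: 1; 11–7: 1; 5–7: 1/2; 3–7: 1/2.
All other pairs contribute 0.
Summing the contributions gives betweenness(2) = 11.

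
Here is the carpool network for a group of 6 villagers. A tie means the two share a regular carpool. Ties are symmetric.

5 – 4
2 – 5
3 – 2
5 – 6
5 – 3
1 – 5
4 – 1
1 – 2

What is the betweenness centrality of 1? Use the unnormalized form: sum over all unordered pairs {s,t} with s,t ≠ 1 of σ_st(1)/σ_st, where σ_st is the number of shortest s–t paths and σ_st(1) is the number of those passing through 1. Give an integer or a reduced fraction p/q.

1/2

Pairs whose geodesics pass through 1 — 2–4: 1/2.
All other pairs contribute 0.
Summing the contributions gives betweenness(1) = 1/2.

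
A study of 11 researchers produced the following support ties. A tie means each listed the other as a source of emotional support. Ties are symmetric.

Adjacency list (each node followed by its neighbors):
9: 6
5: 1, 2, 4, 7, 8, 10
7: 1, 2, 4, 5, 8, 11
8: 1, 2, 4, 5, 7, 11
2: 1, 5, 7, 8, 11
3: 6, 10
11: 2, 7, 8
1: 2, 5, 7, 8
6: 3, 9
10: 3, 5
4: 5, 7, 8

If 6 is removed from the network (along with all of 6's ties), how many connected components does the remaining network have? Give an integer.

Without 6, the remaining ties split the others into: {1, 2, 3, 4, 5, 7, 8, 10, 11}; {9}.
That's 2 separate components.

2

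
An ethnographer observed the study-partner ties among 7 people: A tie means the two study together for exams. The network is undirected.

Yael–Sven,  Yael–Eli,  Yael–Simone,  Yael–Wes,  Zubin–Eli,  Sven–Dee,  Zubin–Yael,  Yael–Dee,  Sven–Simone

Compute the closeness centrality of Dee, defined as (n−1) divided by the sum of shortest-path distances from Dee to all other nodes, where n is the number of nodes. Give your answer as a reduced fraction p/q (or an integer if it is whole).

3/5

Distances from Dee: Eli:2, Simone:2, Sven:1, Wes:2, Yael:1, Zubin:2. Sum = 10.
n = 7, so closeness = 6/10 = 3/5.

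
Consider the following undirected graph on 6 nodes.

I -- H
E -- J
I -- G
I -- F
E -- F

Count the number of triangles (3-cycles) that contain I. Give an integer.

I's neighbors are F, G, and H, but none of them are tied to each other, so no triangle contains I.

0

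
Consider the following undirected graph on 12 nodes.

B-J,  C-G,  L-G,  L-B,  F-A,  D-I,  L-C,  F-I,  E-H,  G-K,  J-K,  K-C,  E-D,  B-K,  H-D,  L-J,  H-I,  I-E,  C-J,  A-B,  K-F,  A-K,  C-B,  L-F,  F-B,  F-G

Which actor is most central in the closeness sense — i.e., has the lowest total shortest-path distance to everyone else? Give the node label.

F

Farness (sum of distances to all others) for each node — A:22, B:19, C:24, D:28, E:28, F:16, G:21, H:28, I:20, J:25, K:19, L:20.
The smallest farness is 16, for F, so F has the highest closeness.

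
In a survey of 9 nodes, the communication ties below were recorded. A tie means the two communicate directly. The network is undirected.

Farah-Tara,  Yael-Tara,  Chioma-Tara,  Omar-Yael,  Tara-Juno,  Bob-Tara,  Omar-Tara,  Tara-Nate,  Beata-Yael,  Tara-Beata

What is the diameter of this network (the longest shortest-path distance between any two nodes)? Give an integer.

2

Eccentricity of each node (its greatest distance to any other): Beata:2, Bob:2, Chioma:2, Farah:2, Juno:2, Nate:2, Omar:2, Tara:1, Yael:2.
The maximum eccentricity is 2, realized for instance by the pair Omar–Beata via Omar – Tara – Beata. So the diameter is 2.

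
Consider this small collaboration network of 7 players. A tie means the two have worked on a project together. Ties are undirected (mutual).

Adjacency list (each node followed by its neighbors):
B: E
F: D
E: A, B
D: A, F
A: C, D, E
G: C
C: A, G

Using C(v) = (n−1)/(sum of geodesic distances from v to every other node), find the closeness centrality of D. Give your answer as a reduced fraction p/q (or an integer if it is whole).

Distances from D: A:1, B:3, C:2, E:2, F:1, G:3. Sum = 12.
n = 7, so closeness = 6/12 = 1/2.

1/2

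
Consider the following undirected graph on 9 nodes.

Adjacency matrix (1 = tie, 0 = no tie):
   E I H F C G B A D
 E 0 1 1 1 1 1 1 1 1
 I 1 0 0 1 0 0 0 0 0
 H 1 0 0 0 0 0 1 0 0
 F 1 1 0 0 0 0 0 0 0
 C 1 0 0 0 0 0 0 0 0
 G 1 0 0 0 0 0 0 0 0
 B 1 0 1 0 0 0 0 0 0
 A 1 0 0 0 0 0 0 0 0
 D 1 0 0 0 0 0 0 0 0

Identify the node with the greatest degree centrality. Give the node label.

E

Degrees — A:1, B:2, C:1, D:1, E:8, F:2, G:1, H:2, I:2.
The maximum is 8, attained only by E.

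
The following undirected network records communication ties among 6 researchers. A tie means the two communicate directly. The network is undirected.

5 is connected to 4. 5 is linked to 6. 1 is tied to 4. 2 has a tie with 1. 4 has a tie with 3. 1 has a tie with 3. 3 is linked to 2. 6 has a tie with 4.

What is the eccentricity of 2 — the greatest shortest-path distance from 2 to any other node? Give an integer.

Distances from 2: 1:1, 3:1, 4:2, 5:3, 6:3.
The largest is 3 (to 5 and 6), so the eccentricity of 2 is 3.

3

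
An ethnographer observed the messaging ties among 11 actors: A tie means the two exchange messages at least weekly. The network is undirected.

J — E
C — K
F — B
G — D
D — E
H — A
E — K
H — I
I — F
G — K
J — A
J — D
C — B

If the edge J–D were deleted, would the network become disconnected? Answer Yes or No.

Even without that edge, J still reaches D via J – E – D, so the network stays connected. Not a bridge.

No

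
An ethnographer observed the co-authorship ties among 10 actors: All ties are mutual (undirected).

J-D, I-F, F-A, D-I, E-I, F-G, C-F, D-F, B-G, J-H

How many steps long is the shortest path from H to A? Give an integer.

4

One shortest route is H – J – D – F – A, which uses 4 edges, and at distance 3 from H we only reach {F, I}, which does not include A. So d(H,A) = 4.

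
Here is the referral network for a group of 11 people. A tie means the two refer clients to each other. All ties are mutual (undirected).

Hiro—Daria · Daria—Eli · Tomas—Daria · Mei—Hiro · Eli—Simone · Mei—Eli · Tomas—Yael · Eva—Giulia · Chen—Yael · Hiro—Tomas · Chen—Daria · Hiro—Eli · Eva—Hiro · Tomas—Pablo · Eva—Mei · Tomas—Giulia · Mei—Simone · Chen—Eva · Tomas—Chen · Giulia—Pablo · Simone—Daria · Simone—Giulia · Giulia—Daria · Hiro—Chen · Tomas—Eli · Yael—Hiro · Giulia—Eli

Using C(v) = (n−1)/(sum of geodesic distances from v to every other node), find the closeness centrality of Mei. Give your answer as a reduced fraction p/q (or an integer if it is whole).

Distances from Mei: Chen:2, Daria:2, Eli:1, Eva:1, Giulia:2, Hiro:1, Pablo:3, Simone:1, Tomas:2, Yael:2. Sum = 17.
n = 11, so closeness = 10/17.

10/17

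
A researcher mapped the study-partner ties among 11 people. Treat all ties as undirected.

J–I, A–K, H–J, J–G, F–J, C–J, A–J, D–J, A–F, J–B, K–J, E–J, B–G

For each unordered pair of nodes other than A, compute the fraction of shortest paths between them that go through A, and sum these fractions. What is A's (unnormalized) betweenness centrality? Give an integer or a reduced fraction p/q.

Pairs whose geodesics pass through A — F–K: 1/2.
All other pairs contribute 0.
Summing the contributions gives betweenness(A) = 1/2.

1/2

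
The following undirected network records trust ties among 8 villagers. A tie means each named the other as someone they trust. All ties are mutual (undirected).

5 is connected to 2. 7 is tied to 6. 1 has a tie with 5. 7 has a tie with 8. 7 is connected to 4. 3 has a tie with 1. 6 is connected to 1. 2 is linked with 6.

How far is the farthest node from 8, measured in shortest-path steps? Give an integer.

Distances from 8: 1:3, 2:3, 3:4, 4:2, 5:4, 6:2, 7:1.
The largest is 4 (to 5 and 3), so the eccentricity of 8 is 4.

4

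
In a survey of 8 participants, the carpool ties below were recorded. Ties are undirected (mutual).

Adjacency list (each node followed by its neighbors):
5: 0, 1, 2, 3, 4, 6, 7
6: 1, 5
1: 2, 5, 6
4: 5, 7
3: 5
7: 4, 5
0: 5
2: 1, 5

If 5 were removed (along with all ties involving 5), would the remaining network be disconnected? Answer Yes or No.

Removing 5 leaves {1, 2, and 6} with no path to {0}, so the network splits into 4 components. 5 is a cut vertex.

Yes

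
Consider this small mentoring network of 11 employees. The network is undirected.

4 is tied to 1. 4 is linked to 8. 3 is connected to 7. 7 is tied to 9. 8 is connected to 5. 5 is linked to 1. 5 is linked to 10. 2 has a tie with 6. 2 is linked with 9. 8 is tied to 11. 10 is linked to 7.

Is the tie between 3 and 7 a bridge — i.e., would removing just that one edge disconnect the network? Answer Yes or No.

Without the 3–7 edge there is no alternate route between 3 and 7, so the network disconnects. It is a bridge.

Yes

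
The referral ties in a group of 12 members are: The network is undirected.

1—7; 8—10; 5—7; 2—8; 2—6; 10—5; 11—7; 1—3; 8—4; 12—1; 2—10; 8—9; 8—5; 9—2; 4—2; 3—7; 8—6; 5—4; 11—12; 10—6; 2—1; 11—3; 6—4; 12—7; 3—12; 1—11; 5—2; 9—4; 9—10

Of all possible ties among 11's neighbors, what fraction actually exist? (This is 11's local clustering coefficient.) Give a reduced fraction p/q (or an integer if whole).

1

11's neighbors: 1, 3, 7, and 12 (k = 4).
Possible neighbor pairs: C(4,2) = 6. Edges among them: 1–3, 1–7, 1–12, 3–7, 3–12, 7–12 → e = 6.
Clustering(11) = 6/6 = 1.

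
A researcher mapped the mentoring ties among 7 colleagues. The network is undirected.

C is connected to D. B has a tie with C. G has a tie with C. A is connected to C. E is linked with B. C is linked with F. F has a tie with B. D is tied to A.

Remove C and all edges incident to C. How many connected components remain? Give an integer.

Without C, the remaining ties split the others into: {G}; {B, E, F}; {A, D}.
That's 3 separate components.

3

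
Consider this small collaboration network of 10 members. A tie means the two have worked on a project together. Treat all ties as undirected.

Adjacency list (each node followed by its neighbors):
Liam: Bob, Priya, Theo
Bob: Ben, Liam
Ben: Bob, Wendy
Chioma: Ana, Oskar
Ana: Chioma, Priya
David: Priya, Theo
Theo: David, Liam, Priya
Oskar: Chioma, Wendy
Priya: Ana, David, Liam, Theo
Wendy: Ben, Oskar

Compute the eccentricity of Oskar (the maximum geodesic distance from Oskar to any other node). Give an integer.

4

Distances from Oskar: Ana:2, Ben:2, Bob:3, Chioma:1, David:4, Liam:4, Priya:3, Theo:4, Wendy:1.
The largest is 4 (to David, Liam, and Theo), so the eccentricity of Oskar is 4.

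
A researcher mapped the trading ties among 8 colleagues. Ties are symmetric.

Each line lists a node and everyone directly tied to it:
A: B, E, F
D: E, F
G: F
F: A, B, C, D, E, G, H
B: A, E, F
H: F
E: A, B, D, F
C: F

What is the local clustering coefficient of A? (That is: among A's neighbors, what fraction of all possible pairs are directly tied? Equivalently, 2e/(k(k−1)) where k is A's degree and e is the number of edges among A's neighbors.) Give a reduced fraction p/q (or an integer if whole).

A's neighbors: B, E, and F (k = 3).
Possible neighbor pairs: C(3,2) = 3. Edges among them: B–E, B–F, E–F → e = 3.
Clustering(A) = 3/3 = 1.

1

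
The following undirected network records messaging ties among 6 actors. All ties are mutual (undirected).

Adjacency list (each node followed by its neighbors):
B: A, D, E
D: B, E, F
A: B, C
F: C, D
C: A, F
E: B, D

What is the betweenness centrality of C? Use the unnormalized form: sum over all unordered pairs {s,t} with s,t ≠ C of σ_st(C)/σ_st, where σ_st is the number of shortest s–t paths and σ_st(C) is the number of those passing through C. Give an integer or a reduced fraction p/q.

1

Pairs whose geodesics pass through C — F–A: 1.
All other pairs contribute 0.
Summing the contributions gives betweenness(C) = 1.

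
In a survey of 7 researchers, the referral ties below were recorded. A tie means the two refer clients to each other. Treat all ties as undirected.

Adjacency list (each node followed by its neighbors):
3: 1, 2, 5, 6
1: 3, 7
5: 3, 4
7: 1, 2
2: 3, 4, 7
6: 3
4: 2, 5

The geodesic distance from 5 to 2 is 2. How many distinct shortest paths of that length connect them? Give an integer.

2

The shortest distance is 2. The length-2 paths are: 5–3–2; 5–4–2.
That gives 2 distinct shortest paths.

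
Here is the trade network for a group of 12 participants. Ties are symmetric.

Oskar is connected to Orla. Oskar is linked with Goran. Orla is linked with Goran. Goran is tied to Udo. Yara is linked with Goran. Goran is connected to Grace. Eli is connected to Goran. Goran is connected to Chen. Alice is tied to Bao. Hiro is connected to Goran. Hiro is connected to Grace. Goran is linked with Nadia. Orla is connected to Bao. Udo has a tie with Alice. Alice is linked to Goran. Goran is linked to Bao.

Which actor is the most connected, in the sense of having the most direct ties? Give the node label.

Degrees — Alice:3, Bao:3, Chen:1, Eli:1, Goran:11, Grace:2, Hiro:2, Nadia:1, Orla:3, Oskar:2, Udo:2, Yara:1.
The maximum is 11, attained only by Goran.

Goran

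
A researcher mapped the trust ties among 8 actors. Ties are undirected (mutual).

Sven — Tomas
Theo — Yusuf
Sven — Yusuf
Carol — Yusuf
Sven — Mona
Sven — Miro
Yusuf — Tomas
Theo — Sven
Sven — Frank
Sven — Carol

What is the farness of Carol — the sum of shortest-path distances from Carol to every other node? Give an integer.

Distances from Carol: Frank:2, Miro:2, Mona:2, Sven:1, Theo:2, Tomas:2, Yusuf:1.
Sum = 2 + 2 + 2 + 1 + 2 + 2 + 1 = 12.

12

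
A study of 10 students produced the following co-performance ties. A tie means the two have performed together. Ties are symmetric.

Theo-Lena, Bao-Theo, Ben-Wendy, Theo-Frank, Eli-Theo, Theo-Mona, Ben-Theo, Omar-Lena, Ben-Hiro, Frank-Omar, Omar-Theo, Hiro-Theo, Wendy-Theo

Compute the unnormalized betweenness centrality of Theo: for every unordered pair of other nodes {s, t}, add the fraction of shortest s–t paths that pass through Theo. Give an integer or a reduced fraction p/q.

31

Pairs whose geodesics pass through Theo — Bao–Frank: 1; Bao–Mona: 1; Bao–Lena: 1; Bao–Ben: 1; Bao–Eli: 1; Bao–Omar: 1; Bao–Wendy: 1; Bao–Hiro: 1; Frank–Mona: 1; Frank–Lena: 1/2; Frank–Ben: 1; Frank–Eli: 1; Frank–Wendy: 1; Frank–Hiro: 1 … (+18 more pairs).
All other pairs contribute 0.
Summing the contributions gives betweenness(Theo) = 31.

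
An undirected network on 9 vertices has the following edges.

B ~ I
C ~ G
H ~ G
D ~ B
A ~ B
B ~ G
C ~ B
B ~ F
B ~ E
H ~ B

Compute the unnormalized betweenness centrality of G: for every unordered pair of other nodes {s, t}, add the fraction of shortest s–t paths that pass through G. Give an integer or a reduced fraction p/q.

Pairs whose geodesics pass through G — H–C: 1/2.
All other pairs contribute 0.
Summing the contributions gives betweenness(G) = 1/2.

1/2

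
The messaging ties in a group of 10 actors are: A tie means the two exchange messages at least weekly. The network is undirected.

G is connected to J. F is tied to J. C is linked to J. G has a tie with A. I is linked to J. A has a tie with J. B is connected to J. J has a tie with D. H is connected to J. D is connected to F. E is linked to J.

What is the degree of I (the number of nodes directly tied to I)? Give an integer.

1

I is directly tied to J. That is 1 neighbor, so the degree of I is 1.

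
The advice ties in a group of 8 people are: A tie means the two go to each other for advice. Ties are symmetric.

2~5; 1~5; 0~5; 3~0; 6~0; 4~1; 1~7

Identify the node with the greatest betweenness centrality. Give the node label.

Unnormalized betweenness of each node: 0:11, 1:11, 2:0, 3:0, 4:0, 5:15, 6:0, 7:0.
5 has the largest value, 15, making it the main broker — the node through which the most shortest paths run.

5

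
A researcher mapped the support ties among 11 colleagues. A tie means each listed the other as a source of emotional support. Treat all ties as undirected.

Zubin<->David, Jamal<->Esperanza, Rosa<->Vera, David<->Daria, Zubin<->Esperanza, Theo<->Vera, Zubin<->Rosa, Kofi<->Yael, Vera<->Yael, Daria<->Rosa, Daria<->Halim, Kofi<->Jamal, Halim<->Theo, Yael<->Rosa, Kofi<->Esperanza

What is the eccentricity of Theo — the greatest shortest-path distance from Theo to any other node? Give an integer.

Distances from Theo: Daria:2, David:3, Esperanza:4, Halim:1, Jamal:4, Kofi:3, Rosa:2, Vera:1, Yael:2, Zubin:3.
The largest is 4 (to Esperanza and Jamal), so the eccentricity of Theo is 4.

4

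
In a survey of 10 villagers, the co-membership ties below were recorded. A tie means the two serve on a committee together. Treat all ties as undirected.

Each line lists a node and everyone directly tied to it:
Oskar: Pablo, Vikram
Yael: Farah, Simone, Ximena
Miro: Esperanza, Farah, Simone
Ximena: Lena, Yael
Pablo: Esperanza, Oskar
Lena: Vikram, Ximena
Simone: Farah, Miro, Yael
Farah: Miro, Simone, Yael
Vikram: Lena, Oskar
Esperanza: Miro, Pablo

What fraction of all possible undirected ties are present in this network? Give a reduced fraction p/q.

4/15

There are 12 edges and 10 nodes, so the maximum possible is C(10,2) = 45.
Density = 12/45 = 4/15.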